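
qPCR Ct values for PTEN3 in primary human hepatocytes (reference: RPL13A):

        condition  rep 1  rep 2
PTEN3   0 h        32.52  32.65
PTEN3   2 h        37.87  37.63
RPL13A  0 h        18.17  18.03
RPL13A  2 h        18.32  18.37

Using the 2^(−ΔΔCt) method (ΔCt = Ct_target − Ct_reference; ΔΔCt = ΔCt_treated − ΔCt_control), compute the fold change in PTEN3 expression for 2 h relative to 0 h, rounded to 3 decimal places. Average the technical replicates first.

Mean Ct: PTEN3 0 h 32.585; PTEN3 2 h 37.750; RPL13A 0 h 18.100; RPL13A 2 h 18.345
ΔCt(0 h) = 32.585 − 18.100 = 14.485
ΔCt(2 h) = 37.750 − 18.345 = 19.405
ΔΔCt = 19.405 − 14.485 = 4.920
Fold change = 2^(−4.920) = 0.0330

0.033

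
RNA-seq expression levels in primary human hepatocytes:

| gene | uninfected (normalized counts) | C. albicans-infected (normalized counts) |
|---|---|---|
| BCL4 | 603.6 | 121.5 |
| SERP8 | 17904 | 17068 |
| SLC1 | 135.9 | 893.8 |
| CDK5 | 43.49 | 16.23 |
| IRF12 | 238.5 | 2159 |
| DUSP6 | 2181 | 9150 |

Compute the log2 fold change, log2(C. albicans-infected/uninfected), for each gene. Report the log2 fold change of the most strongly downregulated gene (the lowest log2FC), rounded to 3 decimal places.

log2(121.5/603.6) = -2.313  (BCL4)
log2(17068/17904) = -0.069  (SERP8)
log2(893.8/135.9) = 2.717  (SLC1)
log2(16.23/43.49) = -1.422  (CDK5)
log2(2159/238.5) = 3.178  (IRF12)
log2(9150/2181) = 2.069  (DUSP6)
BCL4 is most strongly downregulated.

-2.313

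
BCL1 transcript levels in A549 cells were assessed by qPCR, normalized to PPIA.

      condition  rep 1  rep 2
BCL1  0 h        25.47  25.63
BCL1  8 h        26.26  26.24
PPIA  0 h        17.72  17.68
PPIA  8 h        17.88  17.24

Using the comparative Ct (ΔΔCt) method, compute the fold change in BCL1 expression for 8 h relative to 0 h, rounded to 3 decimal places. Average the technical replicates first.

Mean Ct: BCL1 0 h 25.550; BCL1 8 h 26.250; PPIA 0 h 17.700; PPIA 8 h 17.560
ΔCt(0 h) = 25.550 − 17.700 = 7.850
ΔCt(8 h) = 26.250 − 17.560 = 8.690
ΔΔCt = 8.690 − 7.850 = 0.840
Fold change = 2^(−0.840) = 0.5586

0.559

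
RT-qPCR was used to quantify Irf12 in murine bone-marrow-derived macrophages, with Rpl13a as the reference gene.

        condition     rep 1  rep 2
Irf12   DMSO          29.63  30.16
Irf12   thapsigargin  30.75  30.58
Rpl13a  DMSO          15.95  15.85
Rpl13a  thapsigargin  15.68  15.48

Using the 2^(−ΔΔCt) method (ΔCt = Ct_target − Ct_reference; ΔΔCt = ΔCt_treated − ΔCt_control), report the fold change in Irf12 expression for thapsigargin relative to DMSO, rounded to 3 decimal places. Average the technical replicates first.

Mean Ct: Irf12 DMSO 29.895; Irf12 thapsigargin 30.665; Rpl13a DMSO 15.900; Rpl13a thapsigargin 15.580
ΔCt(DMSO) = 29.895 − 15.900 = 13.995
ΔCt(thapsigargin) = 30.665 − 15.580 = 15.085
ΔΔCt = 15.085 − 13.995 = 1.090
Fold change = 2^(−1.090) = 0.4698

0.470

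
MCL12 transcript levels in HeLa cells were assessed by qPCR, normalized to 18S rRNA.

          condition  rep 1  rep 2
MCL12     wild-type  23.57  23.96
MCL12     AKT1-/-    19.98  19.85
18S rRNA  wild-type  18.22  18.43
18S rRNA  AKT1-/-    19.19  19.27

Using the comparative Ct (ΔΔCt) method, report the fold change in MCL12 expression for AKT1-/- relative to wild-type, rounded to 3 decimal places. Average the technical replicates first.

27.002

Mean Ct: MCL12 wild-type 23.765; MCL12 AKT1-/- 19.915; 18S rRNA wild-type 18.325; 18S rRNA AKT1-/- 19.230
ΔCt(wild-type) = 23.765 − 18.325 = 5.440
ΔCt(AKT1-/-) = 19.915 − 19.230 = 0.685
ΔΔCt = 0.685 − 5.440 = -4.755
Fold change = 2^(−(-4.755)) = 2^4.755 = 27.0021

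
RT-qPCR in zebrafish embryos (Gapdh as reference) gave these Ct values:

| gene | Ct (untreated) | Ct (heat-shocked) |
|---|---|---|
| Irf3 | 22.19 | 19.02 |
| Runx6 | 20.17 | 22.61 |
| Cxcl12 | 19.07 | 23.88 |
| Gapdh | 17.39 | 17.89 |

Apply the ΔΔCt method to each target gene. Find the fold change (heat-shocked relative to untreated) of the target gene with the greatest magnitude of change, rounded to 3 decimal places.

Irf3: ΔΔCt = (19.02−17.89) − (22.19−17.39) = 1.13 − 4.80 = -3.67; fold change = 2^3.67 = 12.729
Runx6: ΔΔCt = (22.61−17.89) − (20.17−17.39) = 4.72 − 2.78 = 1.94; fold change = 2^-1.94 = 0.261
Cxcl12: ΔΔCt = (23.88−17.89) − (19.07−17.39) = 5.99 − 1.68 = 4.31; fold change = 2^-4.31 = 0.050
Cxcl12 has the largest |ΔΔCt| = 4.31.

0.050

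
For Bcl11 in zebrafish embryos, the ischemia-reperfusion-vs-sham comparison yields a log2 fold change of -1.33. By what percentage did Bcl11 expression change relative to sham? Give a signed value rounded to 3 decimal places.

-60.223%

Fold change = 2^(-1.33) = 0.3978
Percent change = (FC − 1) × 100% = (0.3978 − 1) × 100 = -60.223%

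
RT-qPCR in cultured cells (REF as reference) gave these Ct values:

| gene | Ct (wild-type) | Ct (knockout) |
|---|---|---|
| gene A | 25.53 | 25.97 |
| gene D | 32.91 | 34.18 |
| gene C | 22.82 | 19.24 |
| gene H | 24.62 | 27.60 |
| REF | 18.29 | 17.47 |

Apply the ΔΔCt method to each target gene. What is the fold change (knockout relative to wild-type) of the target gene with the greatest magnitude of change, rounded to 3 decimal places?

gene A: ΔΔCt = (25.97−17.47) − (25.53−18.29) = 8.50 − 7.24 = 1.26; fold change = 2^-1.26 = 0.418
gene D: ΔΔCt = (34.18−17.47) − (32.91−18.29) = 16.71 − 14.62 = 2.09; fold change = 2^-2.09 = 0.235
gene C: ΔΔCt = (19.24−17.47) − (22.82−18.29) = 1.77 − 4.53 = -2.76; fold change = 2^2.76 = 6.774
gene H: ΔΔCt = (27.60−17.47) − (24.62−18.29) = 10.13 − 6.33 = 3.80; fold change = 2^-3.80 = 0.072
gene H has the largest |ΔΔCt| = 3.80.

0.072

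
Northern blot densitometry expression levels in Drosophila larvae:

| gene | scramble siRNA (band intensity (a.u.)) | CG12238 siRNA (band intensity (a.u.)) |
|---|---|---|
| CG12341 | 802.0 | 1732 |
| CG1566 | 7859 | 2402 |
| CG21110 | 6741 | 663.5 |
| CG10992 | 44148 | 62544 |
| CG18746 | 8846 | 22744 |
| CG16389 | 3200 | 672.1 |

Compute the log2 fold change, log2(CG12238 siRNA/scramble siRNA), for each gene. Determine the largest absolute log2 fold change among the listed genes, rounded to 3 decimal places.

log2(1732/802.0) = 1.111  (CG12341)
log2(2402/7859) = -1.710  (CG1566)
log2(663.5/6741) = -3.345  (CG21110)
log2(62544/44148) = 0.503  (CG10992)
log2(22744/8846) = 1.362  (CG18746)
log2(672.1/3200) = -2.251  (CG16389)
The largest magnitude belongs to CG21110.

3.345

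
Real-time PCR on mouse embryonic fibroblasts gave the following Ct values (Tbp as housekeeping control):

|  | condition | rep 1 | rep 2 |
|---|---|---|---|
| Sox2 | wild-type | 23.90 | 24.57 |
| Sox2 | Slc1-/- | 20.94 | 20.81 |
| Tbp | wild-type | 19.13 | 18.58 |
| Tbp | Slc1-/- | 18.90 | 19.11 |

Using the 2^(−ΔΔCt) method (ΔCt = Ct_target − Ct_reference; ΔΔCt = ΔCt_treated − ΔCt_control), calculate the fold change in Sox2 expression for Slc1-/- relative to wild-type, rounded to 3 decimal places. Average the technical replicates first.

11.392

Mean Ct: Sox2 wild-type 24.235; Sox2 Slc1-/- 20.875; Tbp wild-type 18.855; Tbp Slc1-/- 19.005
ΔCt(wild-type) = 24.235 − 18.855 = 5.380
ΔCt(Slc1-/-) = 20.875 − 19.005 = 1.870
ΔΔCt = 1.870 − 5.380 = -3.510
Fold change = 2^(−(-3.510)) = 2^3.510 = 11.3924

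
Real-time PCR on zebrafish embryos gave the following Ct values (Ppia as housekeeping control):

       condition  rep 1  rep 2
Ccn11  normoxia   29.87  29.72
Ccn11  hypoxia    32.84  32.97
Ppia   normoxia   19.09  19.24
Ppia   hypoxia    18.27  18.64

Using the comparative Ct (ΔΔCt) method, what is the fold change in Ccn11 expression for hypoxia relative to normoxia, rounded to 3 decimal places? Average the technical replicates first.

0.071

Mean Ct: Ccn11 normoxia 29.795; Ccn11 hypoxia 32.905; Ppia normoxia 19.165; Ppia hypoxia 18.455
ΔCt(normoxia) = 29.795 − 19.165 = 10.630
ΔCt(hypoxia) = 32.905 − 18.455 = 14.450
ΔΔCt = 14.450 − 10.630 = 3.820
Fold change = 2^(−3.820) = 0.0708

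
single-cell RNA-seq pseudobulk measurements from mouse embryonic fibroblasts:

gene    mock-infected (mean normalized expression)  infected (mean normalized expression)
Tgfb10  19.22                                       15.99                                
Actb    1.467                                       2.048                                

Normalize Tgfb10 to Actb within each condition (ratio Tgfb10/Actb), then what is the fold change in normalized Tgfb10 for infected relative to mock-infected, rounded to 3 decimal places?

Tgfb10/Actb (mock-infected) = 19.22 / 1.467 = 13.102
Tgfb10/Actb (infected) = 15.99 / 2.048 = 7.8076
Fold change = 7.8076 / 13.102 = 0.5959

0.596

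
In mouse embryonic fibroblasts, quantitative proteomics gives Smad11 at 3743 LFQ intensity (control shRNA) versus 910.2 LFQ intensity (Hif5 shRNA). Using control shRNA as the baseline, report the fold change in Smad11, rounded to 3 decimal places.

Fold change = 910.2 / 3743 = 0.2432
Smad11 is downregulated.

0.243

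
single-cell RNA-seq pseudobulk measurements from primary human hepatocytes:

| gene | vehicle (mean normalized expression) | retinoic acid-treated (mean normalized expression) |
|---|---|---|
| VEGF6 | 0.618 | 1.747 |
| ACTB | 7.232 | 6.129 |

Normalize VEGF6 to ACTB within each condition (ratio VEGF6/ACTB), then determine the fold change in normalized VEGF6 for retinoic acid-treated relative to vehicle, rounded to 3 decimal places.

3.336

VEGF6/ACTB (vehicle) = 0.618 / 7.232 = 0.085454
VEGF6/ACTB (retinoic acid-treated) = 1.747 / 6.129 = 0.28504
Fold change = 0.28504 / 0.085454 = 3.3356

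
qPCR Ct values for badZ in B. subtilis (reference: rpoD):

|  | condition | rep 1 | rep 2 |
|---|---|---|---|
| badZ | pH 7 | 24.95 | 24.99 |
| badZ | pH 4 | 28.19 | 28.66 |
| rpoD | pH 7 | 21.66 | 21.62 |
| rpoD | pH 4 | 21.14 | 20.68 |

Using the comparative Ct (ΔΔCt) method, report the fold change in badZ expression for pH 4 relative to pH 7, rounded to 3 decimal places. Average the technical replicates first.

0.055

Mean Ct: badZ pH 7 24.970; badZ pH 4 28.425; rpoD pH 7 21.640; rpoD pH 4 20.910
ΔCt(pH 7) = 24.970 − 21.640 = 3.330
ΔCt(pH 4) = 28.425 − 20.910 = 7.515
ΔΔCt = 7.515 − 3.330 = 4.185
Fold change = 2^(−4.185) = 0.0550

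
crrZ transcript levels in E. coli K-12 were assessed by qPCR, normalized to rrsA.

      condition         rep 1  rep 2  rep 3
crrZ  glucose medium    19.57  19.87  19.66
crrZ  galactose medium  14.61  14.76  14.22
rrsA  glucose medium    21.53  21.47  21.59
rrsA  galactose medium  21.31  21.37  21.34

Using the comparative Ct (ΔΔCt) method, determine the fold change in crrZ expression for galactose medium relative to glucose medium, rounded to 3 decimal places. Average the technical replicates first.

Mean Ct: crrZ glucose medium 19.700; crrZ galactose medium 14.530; rrsA glucose medium 21.530; rrsA galactose medium 21.340
ΔCt(glucose medium) = 19.700 − 21.530 = -1.830
ΔCt(galactose medium) = 14.530 − 21.340 = -6.810
ΔΔCt = -6.810 − (-1.830) = -4.980
Fold change = 2^(−(-4.980)) = 2^4.980 = 31.5594

31.559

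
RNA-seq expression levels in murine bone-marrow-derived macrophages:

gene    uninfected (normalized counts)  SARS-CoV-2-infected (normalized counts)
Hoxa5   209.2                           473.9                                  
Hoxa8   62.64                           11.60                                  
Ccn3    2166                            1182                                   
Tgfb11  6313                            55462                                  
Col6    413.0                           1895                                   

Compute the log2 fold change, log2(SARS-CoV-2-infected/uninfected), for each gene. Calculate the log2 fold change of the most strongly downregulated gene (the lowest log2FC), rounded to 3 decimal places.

-2.433

log2(473.9/209.2) = 1.180  (Hoxa5)
log2(11.60/62.64) = -2.433  (Hoxa8)
log2(1182/2166) = -0.874  (Ccn3)
log2(55462/6313) = 3.135  (Tgfb11)
log2(1895/413.0) = 2.198  (Col6)
Hoxa8 is most strongly downregulated.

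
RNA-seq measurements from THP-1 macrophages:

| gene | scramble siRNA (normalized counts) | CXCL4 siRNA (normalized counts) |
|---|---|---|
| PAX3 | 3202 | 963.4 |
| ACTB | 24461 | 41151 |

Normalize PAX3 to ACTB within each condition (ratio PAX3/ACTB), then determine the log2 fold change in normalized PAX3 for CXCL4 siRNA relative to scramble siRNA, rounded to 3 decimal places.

-2.483

PAX3/ACTB (scramble siRNA) = 3202 / 24461 = 0.1309
PAX3/ACTB (CXCL4 siRNA) = 963.4 / 41151 = 0.023411
Fold change = 0.023411 / 0.1309 = 0.1788
log2(0.1788) = -2.4832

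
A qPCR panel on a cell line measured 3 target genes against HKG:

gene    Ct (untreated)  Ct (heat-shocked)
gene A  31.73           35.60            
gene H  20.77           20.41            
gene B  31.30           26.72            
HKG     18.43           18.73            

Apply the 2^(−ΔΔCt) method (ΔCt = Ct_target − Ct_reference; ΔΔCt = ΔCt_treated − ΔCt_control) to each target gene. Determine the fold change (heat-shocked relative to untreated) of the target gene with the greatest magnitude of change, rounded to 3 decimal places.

gene A: ΔΔCt = (35.60−18.73) − (31.73−18.43) = 16.87 − 13.30 = 3.57; fold change = 2^-3.57 = 0.084
gene H: ΔΔCt = (20.41−18.73) − (20.77−18.43) = 1.68 − 2.34 = -0.66; fold change = 2^0.66 = 1.580
gene B: ΔΔCt = (26.72−18.73) − (31.30−18.43) = 7.99 − 12.87 = -4.88; fold change = 2^4.88 = 29.446
gene B has the largest |ΔΔCt| = 4.88.

29.446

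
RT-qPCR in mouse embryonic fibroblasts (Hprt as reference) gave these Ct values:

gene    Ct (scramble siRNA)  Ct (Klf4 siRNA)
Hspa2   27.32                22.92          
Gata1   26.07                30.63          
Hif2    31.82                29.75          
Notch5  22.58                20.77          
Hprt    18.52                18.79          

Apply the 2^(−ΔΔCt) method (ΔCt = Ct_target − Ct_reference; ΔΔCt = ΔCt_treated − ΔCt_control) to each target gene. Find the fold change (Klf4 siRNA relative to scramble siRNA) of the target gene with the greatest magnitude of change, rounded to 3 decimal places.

25.457

Hspa2: ΔΔCt = (22.92−18.79) − (27.32−18.52) = 4.13 − 8.80 = -4.67; fold change = 2^4.67 = 25.457
Gata1: ΔΔCt = (30.63−18.79) − (26.07−18.52) = 11.84 − 7.55 = 4.29; fold change = 2^-4.29 = 0.051
Hif2: ΔΔCt = (29.75−18.79) − (31.82−18.52) = 10.96 − 13.30 = -2.34; fold change = 2^2.34 = 5.063
Notch5: ΔΔCt = (20.77−18.79) − (22.58−18.52) = 1.98 − 4.06 = -2.08; fold change = 2^2.08 = 4.228
Hspa2 has the largest |ΔΔCt| = 4.67.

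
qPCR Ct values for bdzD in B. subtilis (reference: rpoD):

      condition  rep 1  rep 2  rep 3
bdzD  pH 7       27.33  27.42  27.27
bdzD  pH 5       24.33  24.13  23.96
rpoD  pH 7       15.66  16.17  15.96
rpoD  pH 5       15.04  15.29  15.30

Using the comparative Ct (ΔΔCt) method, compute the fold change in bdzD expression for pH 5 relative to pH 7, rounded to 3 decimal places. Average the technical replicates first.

5.579

Mean Ct: bdzD pH 7 27.340; bdzD pH 5 24.140; rpoD pH 7 15.930; rpoD pH 5 15.210
ΔCt(pH 7) = 27.340 − 15.930 = 11.410
ΔCt(pH 5) = 24.140 − 15.210 = 8.930
ΔΔCt = 8.930 − 11.410 = -2.480
Fold change = 2^(−(-2.480)) = 2^2.480 = 5.5790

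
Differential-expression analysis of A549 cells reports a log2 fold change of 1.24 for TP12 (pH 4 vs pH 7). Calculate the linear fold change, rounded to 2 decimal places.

2.36

Fold change = 2^(1.24) = 2.362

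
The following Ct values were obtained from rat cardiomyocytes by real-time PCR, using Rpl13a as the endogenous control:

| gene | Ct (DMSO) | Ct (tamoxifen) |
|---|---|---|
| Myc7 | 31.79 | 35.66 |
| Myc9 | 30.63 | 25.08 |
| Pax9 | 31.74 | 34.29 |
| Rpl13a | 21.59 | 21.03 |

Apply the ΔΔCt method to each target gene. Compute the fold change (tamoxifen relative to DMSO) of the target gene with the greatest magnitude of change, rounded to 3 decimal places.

31.779

Myc7: ΔΔCt = (35.66−21.03) − (31.79−21.59) = 14.63 − 10.20 = 4.43; fold change = 2^-4.43 = 0.046
Myc9: ΔΔCt = (25.08−21.03) − (30.63−21.59) = 4.05 − 9.04 = -4.99; fold change = 2^4.99 = 31.779
Pax9: ΔΔCt = (34.29−21.03) − (31.74−21.59) = 13.26 − 10.15 = 3.11; fold change = 2^-3.11 = 0.116
Myc9 has the largest |ΔΔCt| = 4.99.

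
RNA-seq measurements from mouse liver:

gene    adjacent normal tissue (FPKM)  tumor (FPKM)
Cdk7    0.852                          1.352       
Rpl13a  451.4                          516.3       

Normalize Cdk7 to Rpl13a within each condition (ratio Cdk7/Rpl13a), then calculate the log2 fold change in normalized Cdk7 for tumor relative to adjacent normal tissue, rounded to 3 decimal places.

Cdk7/Rpl13a (adjacent normal tissue) = 0.852 / 451.4 = 0.0018875
Cdk7/Rpl13a (tumor) = 1.352 / 516.3 = 0.0026186
Fold change = 0.0026186 / 0.0018875 = 1.3874
log2(1.3874) = 0.4724

0.472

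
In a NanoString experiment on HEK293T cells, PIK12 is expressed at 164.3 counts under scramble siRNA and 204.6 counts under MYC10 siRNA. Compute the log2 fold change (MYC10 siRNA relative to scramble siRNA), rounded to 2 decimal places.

Fold change = 204.6 / 164.3 = 1.2453
log2(1.2453) = 0.316

0.32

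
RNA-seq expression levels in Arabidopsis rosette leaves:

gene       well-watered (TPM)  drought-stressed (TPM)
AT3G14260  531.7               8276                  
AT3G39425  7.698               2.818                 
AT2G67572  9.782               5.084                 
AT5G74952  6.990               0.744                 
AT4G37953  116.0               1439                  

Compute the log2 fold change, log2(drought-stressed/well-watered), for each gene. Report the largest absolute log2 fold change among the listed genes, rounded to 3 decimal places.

log2(8276/531.7) = 3.960  (AT3G14260)
log2(2.818/7.698) = -1.450  (AT3G39425)
log2(5.084/9.782) = -0.944  (AT2G67572)
log2(0.744/6.990) = -3.232  (AT5G74952)
log2(1439/116.0) = 3.633  (AT4G37953)
The largest magnitude belongs to AT3G14260.

3.960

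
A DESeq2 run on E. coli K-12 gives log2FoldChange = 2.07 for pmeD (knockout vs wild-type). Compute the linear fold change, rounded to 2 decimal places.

4.20

Fold change = 2^(2.07) = 4.199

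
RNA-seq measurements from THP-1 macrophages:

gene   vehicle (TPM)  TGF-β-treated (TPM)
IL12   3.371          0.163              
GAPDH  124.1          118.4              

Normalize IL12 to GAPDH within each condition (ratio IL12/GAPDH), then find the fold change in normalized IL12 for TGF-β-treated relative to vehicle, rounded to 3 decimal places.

0.051

IL12/GAPDH (vehicle) = 3.371 / 124.1 = 0.027164
IL12/GAPDH (TGF-β-treated) = 0.163 / 118.4 = 0.0013767
Fold change = 0.0013767 / 0.027164 = 0.0507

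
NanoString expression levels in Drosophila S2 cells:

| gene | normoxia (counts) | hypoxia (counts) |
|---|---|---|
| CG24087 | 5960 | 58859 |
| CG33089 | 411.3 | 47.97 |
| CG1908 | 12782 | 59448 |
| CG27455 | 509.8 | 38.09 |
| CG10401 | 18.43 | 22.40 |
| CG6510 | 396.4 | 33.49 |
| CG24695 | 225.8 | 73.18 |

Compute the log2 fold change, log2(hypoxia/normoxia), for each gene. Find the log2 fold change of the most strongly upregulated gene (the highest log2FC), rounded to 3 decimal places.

3.304

log2(58859/5960) = 3.304  (CG24087)
log2(47.97/411.3) = -3.100  (CG33089)
log2(59448/12782) = 2.218  (CG1908)
log2(38.09/509.8) = -3.742  (CG27455)
log2(22.40/18.43) = 0.281  (CG10401)
log2(33.49/396.4) = -3.565  (CG6510)
log2(73.18/225.8) = -1.626  (CG24695)
CG24087 is most strongly upregulated.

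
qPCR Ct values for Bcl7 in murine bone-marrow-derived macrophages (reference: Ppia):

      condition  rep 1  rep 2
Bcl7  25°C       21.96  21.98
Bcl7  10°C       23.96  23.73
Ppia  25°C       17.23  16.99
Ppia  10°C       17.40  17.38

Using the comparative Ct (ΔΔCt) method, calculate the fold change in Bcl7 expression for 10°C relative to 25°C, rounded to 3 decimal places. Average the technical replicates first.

Mean Ct: Bcl7 25°C 21.970; Bcl7 10°C 23.845; Ppia 25°C 17.110; Ppia 10°C 17.390
ΔCt(25°C) = 21.970 − 17.110 = 4.860
ΔCt(10°C) = 23.845 − 17.390 = 6.455
ΔΔCt = 6.455 − 4.860 = 1.595
Fold change = 2^(−1.595) = 0.3310

0.331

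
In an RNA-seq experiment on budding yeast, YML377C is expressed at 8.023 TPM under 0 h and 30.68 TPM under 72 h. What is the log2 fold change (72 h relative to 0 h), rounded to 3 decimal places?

Fold change = 30.68 / 8.023 = 3.8240
log2(3.8240) = 1.9351

1.935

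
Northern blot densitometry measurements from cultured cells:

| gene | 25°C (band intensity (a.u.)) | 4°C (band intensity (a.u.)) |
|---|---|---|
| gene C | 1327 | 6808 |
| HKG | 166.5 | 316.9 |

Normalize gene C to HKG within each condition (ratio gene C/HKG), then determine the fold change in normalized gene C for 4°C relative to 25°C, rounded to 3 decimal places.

2.696

gene C/HKG (25°C) = 1327 / 166.5 = 7.97
gene C/HKG (4°C) = 6808 / 316.9 = 21.483
Fold change = 21.483 / 7.97 = 2.6955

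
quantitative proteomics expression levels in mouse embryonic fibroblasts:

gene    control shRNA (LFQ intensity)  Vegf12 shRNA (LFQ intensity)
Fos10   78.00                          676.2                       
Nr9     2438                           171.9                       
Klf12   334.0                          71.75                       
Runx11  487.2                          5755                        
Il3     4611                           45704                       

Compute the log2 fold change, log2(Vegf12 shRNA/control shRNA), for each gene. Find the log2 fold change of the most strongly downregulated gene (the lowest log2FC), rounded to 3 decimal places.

-3.826

log2(676.2/78.00) = 3.116  (Fos10)
log2(171.9/2438) = -3.826  (Nr9)
log2(71.75/334.0) = -2.219  (Klf12)
log2(5755/487.2) = 3.562  (Runx11)
log2(45704/4611) = 3.309  (Il3)
Nr9 is most strongly downregulated.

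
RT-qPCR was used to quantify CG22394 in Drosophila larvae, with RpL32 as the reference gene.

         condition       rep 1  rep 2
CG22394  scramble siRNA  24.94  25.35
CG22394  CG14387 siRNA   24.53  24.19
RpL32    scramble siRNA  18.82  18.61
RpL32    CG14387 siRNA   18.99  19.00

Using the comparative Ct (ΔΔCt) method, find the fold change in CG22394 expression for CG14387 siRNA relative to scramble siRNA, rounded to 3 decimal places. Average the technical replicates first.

2.092

Mean Ct: CG22394 scramble siRNA 25.145; CG22394 CG14387 siRNA 24.360; RpL32 scramble siRNA 18.715; RpL32 CG14387 siRNA 18.995
ΔCt(scramble siRNA) = 25.145 − 18.715 = 6.430
ΔCt(CG14387 siRNA) = 24.360 − 18.995 = 5.365
ΔΔCt = 5.365 − 6.430 = -1.065
Fold change = 2^(−(-1.065)) = 2^1.065 = 2.0922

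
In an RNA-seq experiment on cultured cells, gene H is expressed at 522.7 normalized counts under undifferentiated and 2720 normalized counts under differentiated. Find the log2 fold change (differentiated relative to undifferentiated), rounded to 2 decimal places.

2.38

Fold change = 2720 / 522.7 = 5.2037
log2(5.2037) = 2.380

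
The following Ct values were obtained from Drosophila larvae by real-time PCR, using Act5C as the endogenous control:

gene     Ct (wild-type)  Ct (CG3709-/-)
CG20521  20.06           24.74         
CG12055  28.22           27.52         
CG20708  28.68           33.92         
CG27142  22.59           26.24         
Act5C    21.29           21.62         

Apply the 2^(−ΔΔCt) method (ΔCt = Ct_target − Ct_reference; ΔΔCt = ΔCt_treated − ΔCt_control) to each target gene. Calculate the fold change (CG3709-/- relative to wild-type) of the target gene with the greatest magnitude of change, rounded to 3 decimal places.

CG20521: ΔΔCt = (24.74−21.62) − (20.06−21.29) = 3.12 − (-1.23) = 4.35; fold change = 2^-4.35 = 0.049
CG12055: ΔΔCt = (27.52−21.62) − (28.22−21.29) = 5.90 − 6.93 = -1.03; fold change = 2^1.03 = 2.042
CG20708: ΔΔCt = (33.92−21.62) − (28.68−21.29) = 12.30 − 7.39 = 4.91; fold change = 2^-4.91 = 0.033
CG27142: ΔΔCt = (26.24−21.62) − (22.59−21.29) = 4.62 − 1.30 = 3.32; fold change = 2^-3.32 = 0.100
CG20708 has the largest |ΔΔCt| = 4.91.

0.033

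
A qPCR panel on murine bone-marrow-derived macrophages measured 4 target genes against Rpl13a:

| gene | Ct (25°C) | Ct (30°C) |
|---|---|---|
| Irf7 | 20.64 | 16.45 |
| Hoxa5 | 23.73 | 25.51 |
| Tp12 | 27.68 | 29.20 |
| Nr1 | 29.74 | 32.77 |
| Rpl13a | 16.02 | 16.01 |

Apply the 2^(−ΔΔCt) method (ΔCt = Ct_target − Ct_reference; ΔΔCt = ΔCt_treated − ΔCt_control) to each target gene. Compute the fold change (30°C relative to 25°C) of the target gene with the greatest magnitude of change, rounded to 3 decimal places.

18.126

Irf7: ΔΔCt = (16.45−16.01) − (20.64−16.02) = 0.44 − 4.62 = -4.18; fold change = 2^4.18 = 18.126
Hoxa5: ΔΔCt = (25.51−16.01) − (23.73−16.02) = 9.50 − 7.71 = 1.79; fold change = 2^-1.79 = 0.289
Tp12: ΔΔCt = (29.20−16.01) − (27.68−16.02) = 13.19 − 11.66 = 1.53; fold change = 2^-1.53 = 0.346
Nr1: ΔΔCt = (32.77−16.01) − (29.74−16.02) = 16.76 − 13.72 = 3.04; fold change = 2^-3.04 = 0.122
Irf7 has the largest |ΔΔCt| = 4.18.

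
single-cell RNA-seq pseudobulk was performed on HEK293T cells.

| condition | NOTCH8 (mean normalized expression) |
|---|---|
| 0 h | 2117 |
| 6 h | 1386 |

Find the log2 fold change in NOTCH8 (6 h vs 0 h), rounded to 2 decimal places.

Fold change = 1386 / 2117 = 0.6547
log2(0.6547) = -0.611

-0.61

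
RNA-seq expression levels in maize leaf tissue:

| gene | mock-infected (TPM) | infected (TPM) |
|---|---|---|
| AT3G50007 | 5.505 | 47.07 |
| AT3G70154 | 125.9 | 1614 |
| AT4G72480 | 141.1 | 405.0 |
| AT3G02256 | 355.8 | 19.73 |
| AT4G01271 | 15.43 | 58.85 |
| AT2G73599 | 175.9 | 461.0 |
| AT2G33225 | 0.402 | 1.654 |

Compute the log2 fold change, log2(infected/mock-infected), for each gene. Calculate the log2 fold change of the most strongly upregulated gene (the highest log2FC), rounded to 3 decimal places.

log2(47.07/5.505) = 3.096  (AT3G50007)
log2(1614/125.9) = 3.680  (AT3G70154)
log2(405.0/141.1) = 1.521  (AT4G72480)
log2(19.73/355.8) = -4.173  (AT3G02256)
log2(58.85/15.43) = 1.931  (AT4G01271)
log2(461.0/175.9) = 1.390  (AT2G73599)
log2(1.654/0.402) = 2.041  (AT2G33225)
AT3G70154 is most strongly upregulated.

3.680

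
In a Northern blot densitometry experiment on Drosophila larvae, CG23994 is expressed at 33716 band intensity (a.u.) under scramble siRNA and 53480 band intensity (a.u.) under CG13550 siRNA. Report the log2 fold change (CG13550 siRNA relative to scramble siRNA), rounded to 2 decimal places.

0.67

Fold change = 53480 / 33716 = 1.5862
log2(1.5862) = 0.666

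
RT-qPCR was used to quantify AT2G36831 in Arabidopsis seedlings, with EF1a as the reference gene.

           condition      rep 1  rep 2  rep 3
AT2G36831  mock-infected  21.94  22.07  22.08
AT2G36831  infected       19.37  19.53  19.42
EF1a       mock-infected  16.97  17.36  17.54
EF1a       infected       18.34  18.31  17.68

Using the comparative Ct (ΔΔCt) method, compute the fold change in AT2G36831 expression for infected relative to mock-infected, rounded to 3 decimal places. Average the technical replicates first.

10.629

Mean Ct: AT2G36831 mock-infected 22.030; AT2G36831 infected 19.440; EF1a mock-infected 17.290; EF1a infected 18.110
ΔCt(mock-infected) = 22.030 − 17.290 = 4.740
ΔCt(infected) = 19.440 − 18.110 = 1.330
ΔΔCt = 1.330 − 4.740 = -3.410
Fold change = 2^(−(-3.410)) = 2^3.410 = 10.6295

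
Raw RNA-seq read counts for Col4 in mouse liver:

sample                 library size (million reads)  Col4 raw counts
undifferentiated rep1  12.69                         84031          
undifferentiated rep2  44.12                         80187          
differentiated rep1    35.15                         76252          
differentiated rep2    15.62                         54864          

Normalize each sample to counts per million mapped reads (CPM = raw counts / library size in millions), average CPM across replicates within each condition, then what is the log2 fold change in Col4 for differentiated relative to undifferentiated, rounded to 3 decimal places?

-0.571

CPM(undifferentiated rep1) = 84031 / 12.69 = 6621.8282
CPM(undifferentiated rep2) = 80187 / 44.12 = 1817.4751
CPM(differentiated rep1) = 76252 / 35.15 = 2169.3314
CPM(differentiated rep2) = 54864 / 15.62 = 3512.4200
mean CPM(undifferentiated) = 4219.6516; mean CPM(differentiated) = 2840.8757
Fold change = 2840.8757 / 4219.6516 = 0.67325
log2(0.67325) = -0.5708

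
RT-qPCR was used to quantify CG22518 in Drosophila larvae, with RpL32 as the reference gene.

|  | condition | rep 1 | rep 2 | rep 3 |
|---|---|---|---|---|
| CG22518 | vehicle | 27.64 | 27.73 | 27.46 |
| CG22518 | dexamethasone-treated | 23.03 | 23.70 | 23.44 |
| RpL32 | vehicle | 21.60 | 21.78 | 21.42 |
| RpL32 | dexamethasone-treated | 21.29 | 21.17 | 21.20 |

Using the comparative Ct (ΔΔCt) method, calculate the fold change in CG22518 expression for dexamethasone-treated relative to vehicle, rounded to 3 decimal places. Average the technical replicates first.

14.320

Mean Ct: CG22518 vehicle 27.610; CG22518 dexamethasone-treated 23.390; RpL32 vehicle 21.600; RpL32 dexamethasone-treated 21.220
ΔCt(vehicle) = 27.610 − 21.600 = 6.010
ΔCt(dexamethasone-treated) = 23.390 − 21.220 = 2.170
ΔΔCt = 2.170 − 6.010 = -3.840
Fold change = 2^(−(-3.840)) = 2^3.840 = 14.3204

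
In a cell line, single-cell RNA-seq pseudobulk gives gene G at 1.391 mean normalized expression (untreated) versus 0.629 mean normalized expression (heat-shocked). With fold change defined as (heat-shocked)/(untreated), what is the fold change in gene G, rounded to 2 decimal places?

Fold change = 0.629 / 1.391 = 0.452
gene G is downregulated.

0.45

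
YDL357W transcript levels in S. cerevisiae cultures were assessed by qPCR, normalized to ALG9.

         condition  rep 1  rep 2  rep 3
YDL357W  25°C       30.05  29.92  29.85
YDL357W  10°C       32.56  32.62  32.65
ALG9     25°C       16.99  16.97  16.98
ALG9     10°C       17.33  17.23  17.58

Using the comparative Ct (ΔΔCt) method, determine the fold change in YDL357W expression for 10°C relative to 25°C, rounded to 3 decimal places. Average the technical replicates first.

Mean Ct: YDL357W 25°C 29.940; YDL357W 10°C 32.610; ALG9 25°C 16.980; ALG9 10°C 17.380
ΔCt(25°C) = 29.940 − 16.980 = 12.960
ΔCt(10°C) = 32.610 − 17.380 = 15.230
ΔΔCt = 15.230 − 12.960 = 2.270
Fold change = 2^(−2.270) = 0.2073

0.207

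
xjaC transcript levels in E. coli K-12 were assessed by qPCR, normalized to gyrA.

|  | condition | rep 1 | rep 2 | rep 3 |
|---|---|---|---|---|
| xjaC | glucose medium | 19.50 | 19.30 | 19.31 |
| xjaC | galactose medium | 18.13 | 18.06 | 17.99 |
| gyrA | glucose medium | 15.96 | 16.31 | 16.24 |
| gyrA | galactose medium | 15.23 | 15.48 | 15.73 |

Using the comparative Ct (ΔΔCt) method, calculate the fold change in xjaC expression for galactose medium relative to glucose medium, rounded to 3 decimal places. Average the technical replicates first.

Mean Ct: xjaC glucose medium 19.370; xjaC galactose medium 18.060; gyrA glucose medium 16.170; gyrA galactose medium 15.480
ΔCt(glucose medium) = 19.370 − 16.170 = 3.200
ΔCt(galactose medium) = 18.060 − 15.480 = 2.580
ΔΔCt = 2.580 − 3.200 = -0.620
Fold change = 2^(−(-0.620)) = 2^0.620 = 1.5369

1.537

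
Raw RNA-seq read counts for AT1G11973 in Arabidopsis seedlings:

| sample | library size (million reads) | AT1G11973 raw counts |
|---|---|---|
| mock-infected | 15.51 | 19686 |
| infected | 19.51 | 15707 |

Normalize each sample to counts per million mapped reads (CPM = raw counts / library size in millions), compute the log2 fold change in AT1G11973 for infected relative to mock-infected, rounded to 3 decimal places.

CPM(mock-infected) = 19686 / 15.51 = 1269.2456
CPM(infected) = 15707 / 19.51 = 805.0743
Fold change = 805.0743 / 1269.2456 = 0.63429
log2(0.63429) = -0.6568

-0.657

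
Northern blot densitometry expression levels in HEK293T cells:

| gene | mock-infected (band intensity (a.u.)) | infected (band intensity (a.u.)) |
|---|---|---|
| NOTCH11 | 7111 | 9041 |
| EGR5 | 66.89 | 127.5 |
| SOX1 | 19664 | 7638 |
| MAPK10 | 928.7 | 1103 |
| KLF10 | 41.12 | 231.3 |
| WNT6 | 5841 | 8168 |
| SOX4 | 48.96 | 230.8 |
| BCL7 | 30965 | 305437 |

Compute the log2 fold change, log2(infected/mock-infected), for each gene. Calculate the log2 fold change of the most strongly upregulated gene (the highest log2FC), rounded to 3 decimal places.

3.302

log2(9041/7111) = 0.346  (NOTCH11)
log2(127.5/66.89) = 0.931  (EGR5)
log2(7638/19664) = -1.364  (SOX1)
log2(1103/928.7) = 0.248  (MAPK10)
log2(231.3/41.12) = 2.492  (KLF10)
log2(8168/5841) = 0.484  (WNT6)
log2(230.8/48.96) = 2.237  (SOX4)
log2(305437/30965) = 3.302  (BCL7)
BCL7 is most strongly upregulated.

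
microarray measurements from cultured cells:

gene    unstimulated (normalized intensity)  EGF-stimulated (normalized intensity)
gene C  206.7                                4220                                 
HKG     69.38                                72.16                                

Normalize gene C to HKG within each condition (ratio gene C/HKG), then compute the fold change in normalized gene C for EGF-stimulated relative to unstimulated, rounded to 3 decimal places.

gene C/HKG (unstimulated) = 206.7 / 69.38 = 2.9792
gene C/HKG (EGF-stimulated) = 4220 / 72.16 = 58.481
Fold change = 58.481 / 2.9792 = 19.6295

19.630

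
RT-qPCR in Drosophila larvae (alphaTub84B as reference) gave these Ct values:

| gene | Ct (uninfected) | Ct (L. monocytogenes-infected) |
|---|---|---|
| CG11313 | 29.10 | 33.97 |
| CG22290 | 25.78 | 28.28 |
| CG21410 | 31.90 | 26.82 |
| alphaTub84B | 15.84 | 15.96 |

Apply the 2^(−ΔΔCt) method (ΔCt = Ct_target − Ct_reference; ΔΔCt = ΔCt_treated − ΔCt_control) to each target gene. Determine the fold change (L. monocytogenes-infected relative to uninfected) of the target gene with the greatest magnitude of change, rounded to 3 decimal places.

36.758

CG11313: ΔΔCt = (33.97−15.96) − (29.10−15.84) = 18.01 − 13.26 = 4.75; fold change = 2^-4.75 = 0.037
CG22290: ΔΔCt = (28.28−15.96) − (25.78−15.84) = 12.32 − 9.94 = 2.38; fold change = 2^-2.38 = 0.192
CG21410: ΔΔCt = (26.82−15.96) − (31.90−15.84) = 10.86 − 16.06 = -5.20; fold change = 2^5.20 = 36.758
CG21410 has the largest |ΔΔCt| = 5.20.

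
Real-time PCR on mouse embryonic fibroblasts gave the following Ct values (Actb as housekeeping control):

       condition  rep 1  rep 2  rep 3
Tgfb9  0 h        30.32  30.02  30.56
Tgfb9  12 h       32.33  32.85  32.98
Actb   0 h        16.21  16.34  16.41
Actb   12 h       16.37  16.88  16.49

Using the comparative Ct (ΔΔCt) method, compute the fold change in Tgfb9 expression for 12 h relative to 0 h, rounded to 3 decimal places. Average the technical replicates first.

Mean Ct: Tgfb9 0 h 30.300; Tgfb9 12 h 32.720; Actb 0 h 16.320; Actb 12 h 16.580
ΔCt(0 h) = 30.300 − 16.320 = 13.980
ΔCt(12 h) = 32.720 − 16.580 = 16.140
ΔΔCt = 16.140 − 13.980 = 2.160
Fold change = 2^(−2.160) = 0.2238

0.224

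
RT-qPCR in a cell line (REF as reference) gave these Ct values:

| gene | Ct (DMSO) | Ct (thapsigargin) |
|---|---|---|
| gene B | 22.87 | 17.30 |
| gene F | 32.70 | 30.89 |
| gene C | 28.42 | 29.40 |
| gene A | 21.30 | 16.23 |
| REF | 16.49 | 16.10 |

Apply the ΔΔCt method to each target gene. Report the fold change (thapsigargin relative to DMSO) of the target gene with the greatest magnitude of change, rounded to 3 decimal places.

36.252

gene B: ΔΔCt = (17.30−16.10) − (22.87−16.49) = 1.20 − 6.38 = -5.18; fold change = 2^5.18 = 36.252
gene F: ΔΔCt = (30.89−16.10) − (32.70−16.49) = 14.79 − 16.21 = -1.42; fold change = 2^1.42 = 2.676
gene C: ΔΔCt = (29.40−16.10) − (28.42−16.49) = 13.30 − 11.93 = 1.37; fold change = 2^-1.37 = 0.387
gene A: ΔΔCt = (16.23−16.10) − (21.30−16.49) = 0.13 − 4.81 = -4.68; fold change = 2^4.68 = 25.634
gene B has the largest |ΔΔCt| = 5.18.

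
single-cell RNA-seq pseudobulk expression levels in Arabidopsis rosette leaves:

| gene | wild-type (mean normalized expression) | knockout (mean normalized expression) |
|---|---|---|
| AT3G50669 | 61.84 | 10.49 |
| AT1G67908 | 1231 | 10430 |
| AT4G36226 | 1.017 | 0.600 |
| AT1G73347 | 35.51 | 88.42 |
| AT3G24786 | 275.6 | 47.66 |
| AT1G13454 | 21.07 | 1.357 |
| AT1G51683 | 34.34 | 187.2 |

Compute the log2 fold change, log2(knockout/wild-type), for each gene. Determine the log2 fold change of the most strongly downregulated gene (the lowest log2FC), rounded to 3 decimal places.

-3.957

log2(10.49/61.84) = -2.560  (AT3G50669)
log2(10430/1231) = 3.083  (AT1G67908)
log2(0.600/1.017) = -0.761  (AT4G36226)
log2(88.42/35.51) = 1.316  (AT1G73347)
log2(47.66/275.6) = -2.532  (AT3G24786)
log2(1.357/21.07) = -3.957  (AT1G13454)
log2(187.2/34.34) = 2.447  (AT1G51683)
AT1G13454 is most strongly downregulated.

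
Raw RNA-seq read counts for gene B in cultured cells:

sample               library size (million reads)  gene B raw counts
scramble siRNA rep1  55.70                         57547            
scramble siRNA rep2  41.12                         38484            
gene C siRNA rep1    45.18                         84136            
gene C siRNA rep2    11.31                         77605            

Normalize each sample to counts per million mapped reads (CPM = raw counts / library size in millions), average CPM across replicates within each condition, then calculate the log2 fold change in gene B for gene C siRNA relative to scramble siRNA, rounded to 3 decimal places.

2.147

CPM(scramble siRNA rep1) = 57547 / 55.70 = 1033.1598
CPM(scramble siRNA rep2) = 38484 / 41.12 = 935.8949
CPM(gene C siRNA rep1) = 84136 / 45.18 = 1862.2399
CPM(gene C siRNA rep2) = 77605 / 11.31 = 6861.6269
mean CPM(scramble siRNA) = 984.5274; mean CPM(gene C siRNA) = 4361.9334
Fold change = 4361.9334 / 984.5274 = 4.43048
log2(4.43048) = 2.1475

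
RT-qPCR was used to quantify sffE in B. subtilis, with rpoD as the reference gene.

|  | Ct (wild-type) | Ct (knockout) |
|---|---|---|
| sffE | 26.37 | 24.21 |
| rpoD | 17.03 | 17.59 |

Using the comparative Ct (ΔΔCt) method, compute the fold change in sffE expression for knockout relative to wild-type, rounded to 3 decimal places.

ΔCt(wild-type) = 26.370 − 17.030 = 9.340
ΔCt(knockout) = 24.210 − 17.590 = 6.620
ΔΔCt = 6.620 − 9.340 = -2.720
Fold change = 2^(−(-2.720)) = 2^2.720 = 6.5887

6.589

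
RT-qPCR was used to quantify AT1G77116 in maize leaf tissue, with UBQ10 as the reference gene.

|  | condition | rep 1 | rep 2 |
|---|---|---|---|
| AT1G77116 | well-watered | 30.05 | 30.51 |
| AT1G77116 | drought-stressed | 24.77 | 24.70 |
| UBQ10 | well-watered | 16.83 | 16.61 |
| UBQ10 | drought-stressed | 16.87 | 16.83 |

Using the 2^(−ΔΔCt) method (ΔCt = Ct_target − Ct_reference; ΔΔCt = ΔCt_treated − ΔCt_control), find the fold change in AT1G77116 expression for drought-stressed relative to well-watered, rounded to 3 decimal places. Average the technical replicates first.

51.091

Mean Ct: AT1G77116 well-watered 30.280; AT1G77116 drought-stressed 24.735; UBQ10 well-watered 16.720; UBQ10 drought-stressed 16.850
ΔCt(well-watered) = 30.280 − 16.720 = 13.560
ΔCt(drought-stressed) = 24.735 − 16.850 = 7.885
ΔΔCt = 7.885 − 13.560 = -5.675
Fold change = 2^(−(-5.675)) = 2^5.675 = 51.0911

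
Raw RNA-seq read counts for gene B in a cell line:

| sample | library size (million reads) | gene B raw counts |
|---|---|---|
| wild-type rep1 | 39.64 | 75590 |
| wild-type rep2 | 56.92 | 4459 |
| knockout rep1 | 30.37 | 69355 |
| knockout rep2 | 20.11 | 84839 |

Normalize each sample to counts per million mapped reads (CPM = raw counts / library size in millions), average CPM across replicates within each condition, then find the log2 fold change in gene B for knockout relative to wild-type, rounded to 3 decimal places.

1.712

CPM(wild-type rep1) = 75590 / 39.64 = 1906.9122
CPM(wild-type rep2) = 4459 / 56.92 = 78.3380
CPM(knockout rep1) = 69355 / 30.37 = 2283.6681
CPM(knockout rep2) = 84839 / 20.11 = 4218.7469
mean CPM(wild-type) = 992.6251; mean CPM(knockout) = 3251.2075
Fold change = 3251.2075 / 992.6251 = 3.27536
log2(3.27536) = 1.7117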